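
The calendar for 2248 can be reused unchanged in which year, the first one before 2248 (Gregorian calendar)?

Two years share a calendar iff Jan 1 falls on the same weekday and both are leap or both are common. 2248: Jan 1 is Saturday, leap year.
2247: Jan 1 Friday, common
2246: Jan 1 Thursday, common
2245: Jan 1 Wednesday, common
2244: Jan 1 Monday, leap
2243: Jan 1 Sunday, common
2242: Jan 1 Saturday, common
2241: Jan 1 Friday, common
2240: Jan 1 Wednesday, leap
2239: Jan 1 Tuesday, common
2238: Jan 1 Monday, common
2237: Jan 1 Sunday, common
2236: Jan 1 Friday, leap
2235: Jan 1 Thursday, common
2234: Jan 1 Wednesday, common
2233: Jan 1 Tuesday, common
2232: Jan 1 Sunday, leap
2231: Jan 1 Saturday, common
2230: Jan 1 Friday, common
2229: Jan 1 Thursday, common
2228: Jan 1 Tuesday, leap
2227: Jan 1 Monday, common
2226: Jan 1 Sunday, common
2225: Jan 1 Saturday, common
2224: Jan 1 Thursday, leap
2223: Jan 1 Wednesday, common
2222: Jan 1 Tuesday, common
2221: Jan 1 Monday, common
2220: Jan 1 Saturday, leap
2220 matches on both conditions.

2220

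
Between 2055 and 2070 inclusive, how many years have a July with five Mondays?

July has 31 days; it has five Mondays when Monday falls among the first (month-length − 28) days — i.e. when July 1 is one of Monday/Sunday/Saturday.
July 1 by year: 2055:Thu 2056:Sat✓ 2057:Sun✓ 2058:Mon✓ 2059:Tue 2060:Thu 2061:Fri 2062:Sat✓ 2063:Sun✓ 2064:Tue 2065:Wed 2066:Thu 2067:Fri 2068:Sun✓ 2069:Mon✓ 2070:Tue
Years with five Mondays: 2056, 2057, 2058, 2062, 2063, 2068, 2069 → 7.

7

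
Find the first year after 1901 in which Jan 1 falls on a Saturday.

1910

Jan 1 advances by 2 weekdays after a leap year and by 1 after a common year.
1901: Jan 1 is Tuesday.
1902: Wednesday
1903: Thursday
1904: Friday (leap)
1905: Sunday
1906: Monday
1907: Tuesday
1908: Wednesday (leap)
1909: Friday
1910: Saturday
1910 begins on a Saturday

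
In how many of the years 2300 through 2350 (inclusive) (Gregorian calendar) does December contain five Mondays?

December has 31 days; it has five Mondays when Monday falls among the first (month-length − 28) days — i.e. when December 1 is one of Monday/Sunday/Saturday.
December 1 by year: 2300:Sat✓ 2301:Sun✓ 2302:Mon✓ 2303:Tue 2304:Thu 2305:Fri 2306:Sat✓ 2307:Sun✓ 2308:Tue 2309:Wed 2310:Thu 2311:Fri 2312:Sun✓ 2313:Mon✓ 2314:Tue …(21 more)… 2336:Tue 2337:Wed 2338:Thu 2339:Fri 2340:Sun✓ 2341:Mon✓ 2342:Tue 2343:Wed 2344:Fri 2345:Sat✓ 2346:Sun✓ 2347:Mon✓ 2348:Wed 2349:Thu 2350:Fri
Years with five Mondays: 2300, 2301, 2302, 2306, 2307, 2312, 2313, 2317, 2318, 2319, 2323, 2324, 2328, 2329, 2330, 2334, 2335, 2340, 2341, 2345, 2346, 2347 → 22.

22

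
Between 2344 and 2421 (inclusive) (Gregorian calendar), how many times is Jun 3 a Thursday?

11

Track Jun 3's weekday year by year (advancing +1, or +2 across a Feb 29):
  2344: Sat  2345: Sun (+1)  2346: Mon (+1)  2347: Tue (+1)  2348: Thu (+2) ✓
  2349: Fri (+1)  2350: Sat (+1)  2351: Sun (+1)  2352: Tue (+2)  2353: Wed (+1)
  2354: Thu (+1) ✓  2355: Fri (+1)  2356: Sun (+2)  2357: Mon (+1)  … (50 more years) …
  2408: Tue (+2)  2409: Wed (+1)  2410: Thu (+1) ✓  2411: Fri (+1)  2412: Sun (+2)
  2413: Mon (+1)  2414: Tue (+1)  2415: Wed (+1)  2416: Fri (+2)  2417: Sat (+1)
  2418: Sun (+1)  2419: Mon (+1)  2420: Wed (+2)  2421: Thu (+1) ✓
Thursday years: 2348, 2354, 2365, 2371, 2376, 2382, 2393, 2399, 2404, 2410, 2421 — 11 in total.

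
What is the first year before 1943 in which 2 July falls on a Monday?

From one year to the next, a fixed date's weekday advances by 1, or by 2 when a Feb 29 lies between the two dates.
1943: July 2 is Friday.
1942: Thursday (−1)
1941: Wednesday (−1)
1940: Tuesday (−1)
1939: Sunday (−2)
1938: Saturday (−1)
1937: Friday (−1)
1936: Thursday (−1)
1935: Tuesday (−2)
1934: Monday (−1)
2 July falls on a Monday in 1934.

1934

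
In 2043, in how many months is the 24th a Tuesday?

3

Check the 24th of each month of 2043: Jan 24: Sat, Feb 24: Tue, Mar 24: Tue, Apr 24: Fri, May 24: Sun, Jun 24: Wed, Jul 24: Fri, Aug 24: Mon, Sep 24: Thu, Oct 24: Sat, Nov 24: Tue, Dec 24: Thu.
Tuesday occurs in February, March, November — 3 months.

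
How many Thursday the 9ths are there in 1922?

Check the 9th of each month of 1922: Jan 9: Mon, Feb 9: Thu, Mar 9: Thu, Apr 9: Sun, May 9: Tue, Jun 9: Fri, Jul 9: Sun, Aug 9: Wed, Sep 9: Sat, Oct 9: Mon, Nov 9: Thu, Dec 9: Sat.
Thursday occurs in February, March, November — 3 months.

3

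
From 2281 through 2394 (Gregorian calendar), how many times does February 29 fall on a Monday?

Leap years in 2281–2394: 27 of them.
Feb 29 weekday advances by 5 (mod 7) from one leap year to the next four years later (or differs when a century non-leap intervenes).
Leap-day weekdays: 2284:Fri 2288:Wed 2292:Mon✓ 2296:Sat 2304:Mon✓ 2308:Sat 2312:Thu 2316:Tue 2320:Sun 2324:Fri 2328:Wed 2332:Mon✓ 2336:Sat 2340:Thu 2344:Tue 2348:Sun 2352:Fri 2356:Wed 2360:Mon✓ 2364:Sat 2368:Thu 2372:Tue 2376:Sun 2380:Fri 2384:Wed 2388:Mon✓ 2392:Sat
Monday: 2292, 2304, 2332, 2360, 2388 → 5.

5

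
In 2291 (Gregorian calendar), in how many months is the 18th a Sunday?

Check the 18th of each month of 2291: Jan 18: Sun, Feb 18: Wed, Mar 18: Wed, Apr 18: Sat, May 18: Mon, Jun 18: Thu, Jul 18: Sat, Aug 18: Tue, Sep 18: Fri, Oct 18: Sun, Nov 18: Wed, Dec 18: Fri.
Sunday occurs in January, October — 2 months.

2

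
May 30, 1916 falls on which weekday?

January 1, 1916 is a Saturday.
May 30 is day 151 of the year, i.e. 150 days after Jan 1.
150 mod 7 = 3, so advance 3 weekdays from Saturday: Tuesday.

Tuesday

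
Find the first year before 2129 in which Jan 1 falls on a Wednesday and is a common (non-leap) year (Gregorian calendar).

Jan 1 advances by 2 weekdays after a leap year and by 1 after a common year.
2129: Jan 1 is Saturday.
2128: Thursday (leap)
2127: Wednesday
2127 begins on a Wednesday and is a common year.

2127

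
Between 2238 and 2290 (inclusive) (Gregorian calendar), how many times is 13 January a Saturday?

Track 13 January's weekday year by year (advancing +1, or +2 across a Feb 29):
  2238: Sat ✓  2239: Sun (+1)  2240: Mon (+1)  2241: Wed (+2)  2242: Thu (+1)
  2243: Fri (+1)  2244: Sat (+1) ✓  2245: Mon (+2)  2246: Tue (+1)  2247: Wed (+1)
  2248: Thu (+1)  2249: Sat (+2) ✓  2250: Sun (+1)  2251: Mon (+1)  … (25 more years) …
  2277: Sat (+2) ✓  2278: Sun (+1)  2279: Mon (+1)  2280: Tue (+1)  2281: Thu (+2)
  2282: Fri (+1)  2283: Sat (+1) ✓  2284: Sun (+1)  2285: Tue (+2)  2286: Wed (+1)
  2287: Thu (+1)  2288: Fri (+1)  2289: Sun (+2)  2290: Mon (+1)
Saturday years: 2238, 2244, 2249, 2255, 2266, 2272, 2277, 2283 — 8 in total.

8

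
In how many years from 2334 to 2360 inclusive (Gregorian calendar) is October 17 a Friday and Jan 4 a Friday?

Check each year's weekday for October 17 and Jan 4:
  2334: Wed/Thu  2335: Thu/Fri  2336: Sat/Sat  2337: Sun/Mon  2338: Mon/Tue  2339: Tue/Wed  2340: Thu/Thu  2341: Fri/Sat  2342: Sat/Sun  2343: Sun/Mon  2344: Tue/Tue  2345: Wed/Thu  2346: Thu/Fri  2347: Fri/Sat  2348: Sun/Sun  2349: Mon/Tue  2350: Tue/Wed  2351: Wed/Thu  2352: Fri/Fri ✓  2353: Sat/Sun  2354: Sun/Mon  2355: Mon/Tue  2356: Wed/Wed  2357: Thu/Fri  2358: Fri/Sat  2359: Sat/Sun  2360: Mon/Mon
Both conditions hold in: 2352 — 1.

1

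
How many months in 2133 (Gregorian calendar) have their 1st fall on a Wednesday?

2

Check the 1st of each month of 2133: Jan 1: Thu, Feb 1: Sun, Mar 1: Sun, Apr 1: Wed, May 1: Fri, Jun 1: Mon, Jul 1: Wed, Aug 1: Sat, Sep 1: Tue, Oct 1: Thu, Nov 1: Sun, Dec 1: Tue.
Wednesday occurs in April, July — 2 months.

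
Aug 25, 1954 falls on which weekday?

January 1, 1954 is a Friday.
August 25 is day 237 of the year, i.e. 236 days after Jan 1.
236 mod 7 = 5, so advance 5 weekdays from Friday: Wednesday.

Wednesday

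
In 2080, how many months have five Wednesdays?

A month of length L has five Wednesdays iff its first Wednesday is on day ≤ L−28 (so day 1–3 in a 31-day month, 1–2 in a 30-day month, day 1 in a leap February).
Checking each month of 2080: Jan starts Mon (31d) ✓; Feb starts Thu (29d); Mar starts Fri (31d); Apr starts Mon (30d); May starts Wed (31d) ✓; Jun starts Sat (30d); Jul starts Mon (31d) ✓; Aug starts Thu (31d); Sep starts Sun (30d); Oct starts Tue (31d) ✓; Nov starts Fri (30d); Dec starts Sun (31d).
Five-Wednesday months: January, May, July, October → 4.

4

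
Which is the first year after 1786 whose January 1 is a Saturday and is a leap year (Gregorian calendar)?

1820

Jan 1 advances by 2 weekdays after a leap year and by 1 after a common year.
1786: Jan 1 is Sunday.
1787: Monday
1788: Tuesday (leap)
1789: Thursday
1790: Friday
1791: Saturday
1792: Sunday (leap)
1793: Tuesday
1794: Wednesday
1795: Thursday
1796: Friday (leap)
1797: Sunday
1798: Monday
1799: Tuesday
1800: Wednesday
1801: Thursday
1802: Friday
1803: Saturday
1804: Sunday (leap)
1805: Tuesday
1806: Wednesday
1807: Thursday
1808: Friday (leap)
1809: Sunday
1810: Monday
1811: Tuesday
1812: Wednesday (leap)
1813: Friday
1814: Saturday
1815: Sunday
1816: Monday (leap)
1817: Wednesday
1818: Thursday
1819: Friday
1820: Saturday (leap)
1820 begins on a Saturday and is a leap year.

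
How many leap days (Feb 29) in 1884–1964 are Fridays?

Leap years in 1884–1964: 20 of them.
Feb 29 weekday advances by 5 (mod 7) from one leap year to the next four years later (or differs when a century non-leap intervenes).
Leap-day weekdays: 1884:Fri✓ 1888:Wed 1892:Mon 1896:Sat 1904:Mon 1908:Sat 1912:Thu 1916:Tue 1920:Sun 1924:Fri✓ 1928:Wed 1932:Mon 1936:Sat 1940:Thu 1944:Tue 1948:Sun 1952:Fri✓ 1956:Wed 1960:Mon 1964:Sat
Friday: 1884, 1924, 1952 → 3.

3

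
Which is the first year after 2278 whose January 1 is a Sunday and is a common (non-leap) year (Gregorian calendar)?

Jan 1 advances by 2 weekdays after a leap year and by 1 after a common year.
2278: Jan 1 is Tuesday.
2279: Wednesday
2280: Thursday (leap)
2281: Saturday
2282: Sunday
2282 begins on a Sunday and is a common year.

2282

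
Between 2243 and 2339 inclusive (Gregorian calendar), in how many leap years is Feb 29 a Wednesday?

Leap years in 2243–2339: 23 of them.
Feb 29 weekday advances by 5 (mod 7) from one leap year to the next four years later (or differs when a century non-leap intervenes).
Leap-day weekdays: 2244:Thu 2248:Tue 2252:Sun 2256:Fri 2260:Wed✓ 2264:Mon 2268:Sat 2272:Thu 2276:Tue 2280:Sun 2284:Fri 2288:Wed✓ 2292:Mon 2296:Sat 2304:Mon 2308:Sat 2312:Thu 2316:Tue 2320:Sun 2324:Fri 2328:Wed✓ 2332:Mon 2336:Sat
Wednesday: 2260, 2288, 2328 → 3.

3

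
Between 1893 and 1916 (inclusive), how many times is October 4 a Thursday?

Track October 4's weekday year by year (advancing +1, or +2 across a Feb 29):
  1893: Wed  1894: Thu (+1) ✓  1895: Fri (+1)  1896: Sun (+2)  1897: Mon (+1)
  1898: Tue (+1)  1899: Wed (+1)  1900: Thu (+1) ✓  1901: Fri (+1)  1902: Sat (+1)
  1903: Sun (+1)  1904: Tue (+2)  1905: Wed (+1)  1906: Thu (+1) ✓  1907: Fri (+1)
  1908: Sun (+2)  1909: Mon (+1)  1910: Tue (+1)  1911: Wed (+1)  1912: Fri (+2)
  1913: Sat (+1)  1914: Sun (+1)  1915: Mon (+1)  1916: Wed (+2)
Thursday years: 1894, 1900, 1906 — 3 in total.

3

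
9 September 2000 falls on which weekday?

January 1, 2000 is a Saturday.
September 9 is day 253 of the year, i.e. 252 days after Jan 1.
252 mod 7 = 0, so advance 0 weekdays from Saturday: Saturday.

Saturday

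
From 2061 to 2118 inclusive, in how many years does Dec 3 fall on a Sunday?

Track Dec 3's weekday year by year (advancing +1, or +2 across a Feb 29):
  2061: Sat  2062: Sun (+1) ✓  2063: Mon (+1)  2064: Wed (+2)  2065: Thu (+1)
  2066: Fri (+1)  2067: Sat (+1)  2068: Mon (+2)  2069: Tue (+1)  2070: Wed (+1)
  2071: Thu (+1)  2072: Sat (+2)  2073: Sun (+1) ✓  2074: Mon (+1)  … (30 more years) …
  2105: Thu (+1)  2106: Fri (+1)  2107: Sat (+1)  2108: Mon (+2)  2109: Tue (+1)
  2110: Wed (+1)  2111: Thu (+1)  2112: Sat (+2)  2113: Sun (+1) ✓  2114: Mon (+1)
  2115: Tue (+1)  2116: Thu (+2)  2117: Fri (+1)  2118: Sat (+1)
Sunday years: 2062, 2073, 2079, 2084, 2090, 2102, 2113 — 7 in total.

7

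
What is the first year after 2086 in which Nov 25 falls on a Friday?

From one year to the next, a fixed date's weekday advances by 1, or by 2 when a Feb 29 lies between the two dates.
2086: November 25 is Monday.
2087: Tuesday (+1)
2088: Thursday (+2)
2089: Friday (+1)
Nov 25 falls on a Friday in 2089.

2089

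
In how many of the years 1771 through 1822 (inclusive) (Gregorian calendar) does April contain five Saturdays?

14

April has 30 days; it has five Saturdays when Saturday falls among the first (month-length − 28) days — i.e. when April 1 is one of Saturday/Friday.
April 1 by year: 1771:Mon 1772:Wed 1773:Thu 1774:Fri✓ 1775:Sat✓ 1776:Mon 1777:Tue 1778:Wed 1779:Thu 1780:Sat✓ 1781:Sun 1782:Mon 1783:Tue 1784:Thu 1785:Fri✓ …(22 more)… 1808:Fri✓ 1809:Sat✓ 1810:Sun 1811:Mon 1812:Wed 1813:Thu 1814:Fri✓ 1815:Sat✓ 1816:Mon 1817:Tue 1818:Wed 1819:Thu 1820:Sat✓ 1821:Sun 1822:Mon
Years with five Saturdays: 1774, 1775, 1780, 1785, 1786, 1791, 1796, 1797, 1803, 1808, 1809, 1814, 1815, 1820 → 14.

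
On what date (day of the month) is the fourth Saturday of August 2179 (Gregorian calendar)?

August 1, 2179 is a Sunday, so the first Saturday is the 7th.
The fourth Saturday is 7 + 21 = 28.

28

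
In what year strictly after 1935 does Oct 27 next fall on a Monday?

1941

From one year to the next, a fixed date's weekday advances by 1, or by 2 when a Feb 29 lies between the two dates.
1935: October 27 is Sunday.
1936: Tuesday (+2)
1937: Wednesday (+1)
1938: Thursday (+1)
1939: Friday (+1)
1940: Sunday (+2)
1941: Monday (+1)
Oct 27 falls on a Monday in 1941.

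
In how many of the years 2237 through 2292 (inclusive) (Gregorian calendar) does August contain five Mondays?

24

August has 31 days; it has five Mondays when Monday falls among the first (month-length − 28) days — i.e. when August 1 is one of Monday/Sunday/Saturday.
August 1 by year: 2237:Tue 2238:Wed 2239:Thu 2240:Sat✓ 2241:Sun✓ 2242:Mon✓ 2243:Tue 2244:Thu 2245:Fri 2246:Sat✓ 2247:Sun✓ 2248:Tue 2249:Wed 2250:Thu 2251:Fri …(26 more)… 2278:Thu 2279:Fri 2280:Sun✓ 2281:Mon✓ 2282:Tue 2283:Wed 2284:Fri 2285:Sat✓ 2286:Sun✓ 2287:Mon✓ 2288:Wed 2289:Thu 2290:Fri 2291:Sat✓ 2292:Mon✓
Years with five Mondays: 2240, 2241, 2242, 2246, 2247, 2252, 2253, 2257, 2258, 2259, 2263, 2264, 2268, 2269, 2270, 2274, 2275, 2280, 2281, 2285, 2286, 2287, 2291, 2292 → 24.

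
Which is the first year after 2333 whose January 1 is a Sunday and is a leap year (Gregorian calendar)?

2356

Jan 1 advances by 2 weekdays after a leap year and by 1 after a common year.
2333: Jan 1 is Sunday.
2334: Monday
2335: Tuesday
2336: Wednesday (leap)
2337: Friday
2338: Saturday
2339: Sunday
2340: Monday (leap)
2341: Wednesday
2342: Thursday
2343: Friday
2344: Saturday (leap)
2345: Monday
2346: Tuesday
2347: Wednesday
2348: Thursday (leap)
2349: Saturday
2350: Sunday
2351: Monday
2352: Tuesday (leap)
2353: Thursday
2354: Friday
2355: Saturday
2356: Sunday (leap)
2356 begins on a Sunday and is a leap year.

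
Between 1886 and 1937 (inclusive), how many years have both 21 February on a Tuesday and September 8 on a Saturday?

2

Check each year's weekday for 21 February and September 8:
  1886: Sun/Wed  1887: Mon/Thu  1888: Tue/Sat ✓  1889: Thu/Sun  1890: Fri/Mon  1891: Sat/Tue  1892: Sun/Thu  1893: Tue/Fri  1894: Wed/Sat  1895: Thu/Sun  1896: Fri/Tue  1897: Sun/Wed  1898: Mon/Thu  1899: Tue/Fri  …(24 more)…  1924: Thu/Mon  1925: Sat/Tue  1926: Sun/Wed  1927: Mon/Thu  1928: Tue/Sat ✓  1929: Thu/Sun  1930: Fri/Mon  1931: Sat/Tue  1932: Sun/Thu  1933: Tue/Fri  1934: Wed/Sat  1935: Thu/Sun  1936: Fri/Tue  1937: Sun/Wed
Both conditions hold in: 1888, 1928 — 2.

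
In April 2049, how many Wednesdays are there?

April 2049 has 30 days and begins on Thursday.
The first Wednesday is April 7.
Wednesdays fall on 7, 14, 21, 28 — that's 4.

4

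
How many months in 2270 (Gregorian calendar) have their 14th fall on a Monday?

3

Check the 14th of each month of 2270: Jan 14: Fri, Feb 14: Mon, Mar 14: Mon, Apr 14: Thu, May 14: Sat, Jun 14: Tue, Jul 14: Thu, Aug 14: Sun, Sep 14: Wed, Oct 14: Fri, Nov 14: Mon, Dec 14: Wed.
Monday occurs in February, March, November — 3 months.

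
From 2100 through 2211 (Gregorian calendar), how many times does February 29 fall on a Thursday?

3

Leap years in 2100–2211: 26 of them.
Feb 29 weekday advances by 5 (mod 7) from one leap year to the next four years later (or differs when a century non-leap intervenes).
Leap-day weekdays: 2104:Fri 2108:Wed 2112:Mon 2116:Sat 2120:Thu✓ 2124:Tue 2128:Sun 2132:Fri 2136:Wed 2140:Mon 2144:Sat 2148:Thu✓ 2152:Tue 2156:Sun 2160:Fri 2164:Wed 2168:Mon 2172:Sat 2176:Thu✓ 2180:Tue 2184:Sun 2188:Fri 2192:Wed 2196:Mon 2204:Wed 2208:Mon
Thursday: 2120, 2148, 2176 → 3.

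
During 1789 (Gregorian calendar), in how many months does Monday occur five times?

A month of length L has five Mondays iff its first Monday is on day ≤ L−28 (so day 1–3 in a 31-day month, 1–2 in a 30-day month, day 1 in a leap February).
Checking each month of 1789: Jan starts Thu (31d); Feb starts Sun (28d); Mar starts Sun (31d) ✓; Apr starts Wed (30d); May starts Fri (31d); Jun starts Mon (30d) ✓; Jul starts Wed (31d); Aug starts Sat (31d) ✓; Sep starts Tue (30d); Oct starts Thu (31d); Nov starts Sun (30d) ✓; Dec starts Tue (31d).
Five-Monday months: March, June, August, November → 4.

4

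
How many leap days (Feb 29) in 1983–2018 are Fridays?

Leap years in 1983–2018: 9 of them.
Feb 29 weekday advances by 5 (mod 7) from one leap year to the next four years later (or differs when a century non-leap intervenes).
Leap-day weekdays: 1984:Wed 1988:Mon 1992:Sat 1996:Thu 2000:Tue 2004:Sun 2008:Fri✓ 2012:Wed 2016:Mon
Friday: 2008 → 1.

1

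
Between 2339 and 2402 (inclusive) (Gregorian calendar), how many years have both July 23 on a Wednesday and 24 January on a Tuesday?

0

Check each year's weekday for July 23 and 24 January:
  2339: Sun/Tue  2340: Tue/Wed  2341: Wed/Fri  2342: Thu/Sat  2343: Fri/Sun  2344: Sun/Mon  2345: Mon/Wed  2346: Tue/Thu  2347: Wed/Fri  2348: Fri/Sat  2349: Sat/Mon  2350: Sun/Tue  2351: Mon/Wed  2352: Wed/Thu  …(36 more)…  2389: Sun/Tue  2390: Mon/Wed  2391: Tue/Thu  2392: Thu/Fri  2393: Fri/Sun  2394: Sat/Mon  2395: Sun/Tue  2396: Tue/Wed  2397: Wed/Fri  2398: Thu/Sat  2399: Fri/Sun  2400: Sun/Mon  2401: Mon/Wed  2402: Tue/Thu
Both conditions hold in: no year — 0.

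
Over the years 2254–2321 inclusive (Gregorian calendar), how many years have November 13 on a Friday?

Track November 13's weekday year by year (advancing +1, or +2 across a Feb 29):
  2254: Mon  2255: Tue (+1)  2256: Thu (+2)  2257: Fri (+1) ✓  2258: Sat (+1)
  2259: Sun (+1)  2260: Tue (+2)  2261: Wed (+1)  2262: Thu (+1)  2263: Fri (+1) ✓
  2264: Sun (+2)  2265: Mon (+1)  2266: Tue (+1)  2267: Wed (+1)  … (40 more years) …
  2308: Fri (+2) ✓  2309: Sat (+1)  2310: Sun (+1)  2311: Mon (+1)  2312: Wed (+2)
  2313: Thu (+1)  2314: Fri (+1) ✓  2315: Sat (+1)  2316: Mon (+2)  2317: Tue (+1)
  2318: Wed (+1)  2319: Thu (+1)  2320: Sat (+2)  2321: Sun (+1)
Friday years: 2257, 2263, 2268, 2274, 2285, 2291, 2296, 2303, 2308, 2314 — 10 in total.

10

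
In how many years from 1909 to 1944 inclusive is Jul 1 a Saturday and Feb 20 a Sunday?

Check each year's weekday for Jul 1 and Feb 20:
  1909: Thu/Sat  1910: Fri/Sun  1911: Sat/Mon  1912: Mon/Tue  1913: Tue/Thu  1914: Wed/Fri  1915: Thu/Sat  1916: Sat/Sun ✓  1917: Sun/Tue  1918: Mon/Wed  1919: Tue/Thu  1920: Thu/Fri  1921: Fri/Sun  1922: Sat/Mon  …(8 more)…  1931: Wed/Fri  1932: Fri/Sat  1933: Sat/Mon  1934: Sun/Tue  1935: Mon/Wed  1936: Wed/Thu  1937: Thu/Sat  1938: Fri/Sun  1939: Sat/Mon  1940: Mon/Tue  1941: Tue/Thu  1942: Wed/Fri  1943: Thu/Sat  1944: Sat/Sun ✓
Both conditions hold in: 1916, 1944 — 2.

2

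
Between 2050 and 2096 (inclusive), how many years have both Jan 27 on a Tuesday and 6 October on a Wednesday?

Check each year's weekday for Jan 27 and 6 October:
  2050: Thu/Thu  2051: Fri/Fri  2052: Sat/Sun  2053: Mon/Mon  2054: Tue/Tue  2055: Wed/Wed  2056: Thu/Fri  2057: Sat/Sat  2058: Sun/Sun  2059: Mon/Mon  2060: Tue/Wed ✓  2061: Thu/Thu  2062: Fri/Fri  2063: Sat/Sat  …(19 more)…  2083: Wed/Wed  2084: Thu/Fri  2085: Sat/Sat  2086: Sun/Sun  2087: Mon/Mon  2088: Tue/Wed ✓  2089: Thu/Thu  2090: Fri/Fri  2091: Sat/Sat  2092: Sun/Mon  2093: Tue/Tue  2094: Wed/Wed  2095: Thu/Thu  2096: Fri/Sat
Both conditions hold in: 2060, 2088 — 2.

2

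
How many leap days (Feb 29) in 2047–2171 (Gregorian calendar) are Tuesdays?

Leap years in 2047–2171: 30 of them.
Feb 29 weekday advances by 5 (mod 7) from one leap year to the next four years later (or differs when a century non-leap intervenes).
Leap-day weekdays: 2048:Sat 2052:Thu 2056:Tue✓ 2060:Sun 2064:Fri 2068:Wed 2072:Mon 2076:Sat 2080:Thu 2084:Tue✓ 2088:Sun 2092:Fri 2096:Wed …(4 more)… 2120:Thu 2124:Tue✓ 2128:Sun 2132:Fri 2136:Wed 2140:Mon 2144:Sat 2148:Thu 2152:Tue✓ 2156:Sun 2160:Fri 2164:Wed 2168:Mon
Tuesday: 2056, 2084, 2124, 2152 → 4.

4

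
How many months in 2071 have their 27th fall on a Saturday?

1

Check the 27th of each month of 2071: Jan 27: Tue, Feb 27: Fri, Mar 27: Fri, Apr 27: Mon, May 27: Wed, Jun 27: Sat, Jul 27: Mon, Aug 27: Thu, Sep 27: Sun, Oct 27: Tue, Nov 27: Fri, Dec 27: Sun.
Saturday occurs in June — 1 month.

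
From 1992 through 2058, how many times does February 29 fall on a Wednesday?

2

Leap years in 1992–2058: 17 of them.
Feb 29 weekday advances by 5 (mod 7) from one leap year to the next four years later (or differs when a century non-leap intervenes).
Leap-day weekdays: 1992:Sat 1996:Thu 2000:Tue 2004:Sun 2008:Fri 2012:Wed✓ 2016:Mon 2020:Sat 2024:Thu 2028:Tue 2032:Sun 2036:Fri 2040:Wed✓ 2044:Mon 2048:Sat 2052:Thu 2056:Tue
Wednesday: 2012, 2040 → 2.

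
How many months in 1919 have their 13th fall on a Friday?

Check the 13th of each month of 1919: Jan 13: Mon, Feb 13: Thu, Mar 13: Thu, Apr 13: Sun, May 13: Tue, Jun 13: Fri, Jul 13: Sun, Aug 13: Wed, Sep 13: Sat, Oct 13: Mon, Nov 13: Thu, Dec 13: Sat.
Friday occurs in June — 1 month.

1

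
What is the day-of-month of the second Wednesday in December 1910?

14

December 1, 1910 is a Thursday, so the first Wednesday is the 7th.
The second Wednesday is 7 + 7 = 14.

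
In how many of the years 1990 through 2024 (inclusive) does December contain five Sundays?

December has 31 days; it has five Sundays when Sunday falls among the first (month-length − 28) days — i.e. when December 1 is one of Sunday/Saturday/Friday.
December 1 by year: 1990:Sat✓ 1991:Sun✓ 1992:Tue 1993:Wed 1994:Thu 1995:Fri✓ 1996:Sun✓ 1997:Mon 1998:Tue 1999:Wed 2000:Fri✓ 2001:Sat✓ 2002:Sun✓ 2003:Mon 2004:Wed …(5 more)… 2010:Wed 2011:Thu 2012:Sat✓ 2013:Sun✓ 2014:Mon 2015:Tue 2016:Thu 2017:Fri✓ 2018:Sat✓ 2019:Sun✓ 2020:Tue 2021:Wed 2022:Thu 2023:Fri✓ 2024:Sun✓
Years with five Sundays: 1990, 1991, 1995, 1996, 2000, 2001, 2002, 2006, 2007, 2012, 2013, 2017, 2018, 2019, 2023, 2024 → 16.

16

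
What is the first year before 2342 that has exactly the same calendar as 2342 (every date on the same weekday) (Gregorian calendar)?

Two years share a calendar iff Jan 1 falls on the same weekday and both are leap or both are common. 2342: Jan 1 is Thursday, common year.
2341: Jan 1 Wednesday, common
2340: Jan 1 Monday, leap
2339: Jan 1 Sunday, common
2338: Jan 1 Saturday, common
2337: Jan 1 Friday, common
2336: Jan 1 Wednesday, leap
2335: Jan 1 Tuesday, common
2334: Jan 1 Monday, common
2333: Jan 1 Sunday, common
2332: Jan 1 Friday, leap
2331: Jan 1 Thursday, common
2331 matches on both conditions.

2331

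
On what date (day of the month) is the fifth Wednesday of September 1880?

29

September 1, 1880 is a Wednesday, so the first Wednesday is the 1st.
The fifth Wednesday is 1 + 28 = 29.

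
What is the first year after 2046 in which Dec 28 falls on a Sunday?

From one year to the next, a fixed date's weekday advances by 1, or by 2 when a Feb 29 lies between the two dates.
2046: December 28 is Friday.
2047: Saturday (+1)
2048: Monday (+2)
2049: Tuesday (+1)
2050: Wednesday (+1)
2051: Thursday (+1)
2052: Saturday (+2)
2053: Sunday (+1)
Dec 28 falls on a Sunday in 2053.

2053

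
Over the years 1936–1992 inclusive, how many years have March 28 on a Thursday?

Track March 28's weekday year by year (advancing +1, or +2 across a Feb 29):
  1936: Sat  1937: Sun (+1)  1938: Mon (+1)  1939: Tue (+1)  1940: Thu (+2) ✓
  1941: Fri (+1)  1942: Sat (+1)  1943: Sun (+1)  1944: Tue (+2)  1945: Wed (+1)
  1946: Thu (+1) ✓  1947: Fri (+1)  1948: Sun (+2)  1949: Mon (+1)  … (29 more years) …
  1979: Wed (+1)  1980: Fri (+2)  1981: Sat (+1)  1982: Sun (+1)  1983: Mon (+1)
  1984: Wed (+2)  1985: Thu (+1) ✓  1986: Fri (+1)  1987: Sat (+1)  1988: Mon (+2)
  1989: Tue (+1)  1990: Wed (+1)  1991: Thu (+1) ✓  1992: Sat (+2)
Thursday years: 1940, 1946, 1957, 1963, 1968, 1974, 1985, 1991 — 8 in total.

8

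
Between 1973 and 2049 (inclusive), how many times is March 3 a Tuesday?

11

Track March 3's weekday year by year (advancing +1, or +2 across a Feb 29):
  1973: Sat  1974: Sun (+1)  1975: Mon (+1)  1976: Wed (+2)  1977: Thu (+1)
  1978: Fri (+1)  1979: Sat (+1)  1980: Mon (+2)  1981: Tue (+1) ✓  1982: Wed (+1)
  1983: Thu (+1)  1984: Sat (+2)  1985: Sun (+1)  1986: Mon (+1)  … (49 more years) …
  2036: Mon (+2)  2037: Tue (+1) ✓  2038: Wed (+1)  2039: Thu (+1)  2040: Sat (+2)
  2041: Sun (+1)  2042: Mon (+1)  2043: Tue (+1) ✓  2044: Thu (+2)  2045: Fri (+1)
  2046: Sat (+1)  2047: Sun (+1)  2048: Tue (+2) ✓  2049: Wed (+1)
Tuesday years: 1981, 1987, 1992, 1998, 2009, 2015, 2020, 2026, 2037, 2043, 2048 — 11 in total.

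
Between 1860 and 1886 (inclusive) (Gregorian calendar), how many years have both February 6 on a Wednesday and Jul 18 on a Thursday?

3

Check each year's weekday for February 6 and Jul 18:
  1860: Mon/Wed  1861: Wed/Thu ✓  1862: Thu/Fri  1863: Fri/Sat  1864: Sat/Mon  1865: Mon/Tue  1866: Tue/Wed  1867: Wed/Thu ✓  1868: Thu/Sat  1869: Sat/Sun  1870: Sun/Mon  1871: Mon/Tue  1872: Tue/Thu  1873: Thu/Fri  1874: Fri/Sat  1875: Sat/Sun  1876: Sun/Tue  1877: Tue/Wed  1878: Wed/Thu ✓  1879: Thu/Fri  1880: Fri/Sun  1881: Sun/Mon  1882: Mon/Tue  1883: Tue/Wed  1884: Wed/Fri  1885: Fri/Sat  1886: Sat/Sun
Both conditions hold in: 1861, 1867, 1878 — 3.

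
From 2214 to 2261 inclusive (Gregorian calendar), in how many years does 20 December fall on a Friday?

7

Track 20 December's weekday year by year (advancing +1, or +2 across a Feb 29):
  2214: Tue  2215: Wed (+1)  2216: Fri (+2) ✓  2217: Sat (+1)  2218: Sun (+1)
  2219: Mon (+1)  2220: Wed (+2)  2221: Thu (+1)  2222: Fri (+1) ✓  2223: Sat (+1)
  2224: Mon (+2)  2225: Tue (+1)  2226: Wed (+1)  2227: Thu (+1)  … (20 more years) …
  2248: Wed (+2)  2249: Thu (+1)  2250: Fri (+1) ✓  2251: Sat (+1)  2252: Mon (+2)
  2253: Tue (+1)  2254: Wed (+1)  2255: Thu (+1)  2256: Sat (+2)  2257: Sun (+1)
  2258: Mon (+1)  2259: Tue (+1)  2260: Thu (+2)  2261: Fri (+1) ✓
Friday years: 2216, 2222, 2233, 2239, 2244, 2250, 2261 — 7 in total.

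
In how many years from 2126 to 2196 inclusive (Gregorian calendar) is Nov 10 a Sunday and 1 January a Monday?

2

Check each year's weekday for Nov 10 and 1 January:
  2126: Sun/Tue  2127: Mon/Wed  2128: Wed/Thu  2129: Thu/Sat  2130: Fri/Sun  2131: Sat/Mon  2132: Mon/Tue  2133: Tue/Thu  2134: Wed/Fri  2135: Thu/Sat  2136: Sat/Sun  2137: Sun/Tue  2138: Mon/Wed  2139: Tue/Thu  …(43 more)…  2183: Mon/Wed  2184: Wed/Thu  2185: Thu/Sat  2186: Fri/Sun  2187: Sat/Mon  2188: Mon/Tue  2189: Tue/Thu  2190: Wed/Fri  2191: Thu/Sat  2192: Sat/Sun  2193: Sun/Tue  2194: Mon/Wed  2195: Tue/Thu  2196: Thu/Fri
Both conditions hold in: 2148, 2176 — 2.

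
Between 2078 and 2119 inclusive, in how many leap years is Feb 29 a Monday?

1

Leap years in 2078–2119: 9 of them.
Feb 29 weekday advances by 5 (mod 7) from one leap year to the next four years later (or differs when a century non-leap intervenes).
Leap-day weekdays: 2080:Thu 2084:Tue 2088:Sun 2092:Fri 2096:Wed 2104:Fri 2108:Wed 2112:Mon✓ 2116:Sat
Monday: 2112 → 1.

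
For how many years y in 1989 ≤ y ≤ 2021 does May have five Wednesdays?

May has 31 days; it has five Wednesdays when Wednesday falls among the first (month-length − 28) days — i.e. when May 1 is one of Wednesday/Tuesday/Monday.
May 1 by year: 1989:Mon✓ 1990:Tue✓ 1991:Wed✓ 1992:Fri 1993:Sat 1994:Sun 1995:Mon✓ 1996:Wed✓ 1997:Thu 1998:Fri 1999:Sat 2000:Mon✓ 2001:Tue✓ 2002:Wed✓ 2003:Thu …(3 more)… 2007:Tue✓ 2008:Thu 2009:Fri 2010:Sat 2011:Sun 2012:Tue✓ 2013:Wed✓ 2014:Thu 2015:Fri 2016:Sun 2017:Mon✓ 2018:Tue✓ 2019:Wed✓ 2020:Fri 2021:Sat
Years with five Wednesdays: 1989, 1990, 1991, 1995, 1996, 2000, 2001, 2002, 2006, 2007, 2012, 2013, 2017, 2018, 2019 → 15.

15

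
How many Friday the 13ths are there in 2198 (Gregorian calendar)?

Check the 13th of each month of 2198: Jan 13: Sat, Feb 13: Tue, Mar 13: Tue, Apr 13: Fri, May 13: Sun, Jun 13: Wed, Jul 13: Fri, Aug 13: Mon, Sep 13: Thu, Oct 13: Sat, Nov 13: Tue, Dec 13: Thu.
Friday occurs in April, July — 2 months.

2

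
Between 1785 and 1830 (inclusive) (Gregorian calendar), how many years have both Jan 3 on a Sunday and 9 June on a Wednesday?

5

Check each year's weekday for Jan 3 and 9 June:
  1785: Mon/Thu  1786: Tue/Fri  1787: Wed/Sat  1788: Thu/Mon  1789: Sat/Tue  1790: Sun/Wed ✓  1791: Mon/Thu  1792: Tue/Sat  1793: Thu/Sun  1794: Fri/Mon  1795: Sat/Tue  1796: Sun/Thu  1797: Tue/Fri  1798: Wed/Sat  …(18 more)…  1817: Fri/Mon  1818: Sat/Tue  1819: Sun/Wed ✓  1820: Mon/Fri  1821: Wed/Sat  1822: Thu/Sun  1823: Fri/Mon  1824: Sat/Wed  1825: Mon/Thu  1826: Tue/Fri  1827: Wed/Sat  1828: Thu/Mon  1829: Sat/Tue  1830: Sun/Wed ✓
Both conditions hold in: 1790, 1802, 1813, 1819, 1830 — 5.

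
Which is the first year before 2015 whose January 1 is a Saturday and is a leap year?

Jan 1 advances by 2 weekdays after a leap year and by 1 after a common year.
2015: Jan 1 is Thursday.
2014: Wednesday
2013: Tuesday
2012: Sunday (leap)
2011: Saturday
2010: Friday
2009: Thursday
2008: Tuesday (leap)
2007: Monday
2006: Sunday
2005: Saturday
2004: Thursday (leap)
2003: Wednesday
2002: Tuesday
2001: Monday
2000: Saturday (leap)
2000 begins on a Saturday and is a leap year.

2000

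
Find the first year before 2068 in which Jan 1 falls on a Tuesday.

2064

Jan 1 advances by 2 weekdays after a leap year and by 1 after a common year.
2068: Jan 1 is Sunday (leap).
2067: Saturday
2066: Friday
2065: Thursday
2064: Tuesday (leap)
2064 begins on a Tuesday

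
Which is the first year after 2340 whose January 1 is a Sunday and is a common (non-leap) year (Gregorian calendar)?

2350

Jan 1 advances by 2 weekdays after a leap year and by 1 after a common year.
2340: Jan 1 is Monday (leap).
2341: Wednesday
2342: Thursday
2343: Friday
2344: Saturday (leap)
2345: Monday
2346: Tuesday
2347: Wednesday
2348: Thursday (leap)
2349: Saturday
2350: Sunday
2350 begins on a Sunday and is a common year.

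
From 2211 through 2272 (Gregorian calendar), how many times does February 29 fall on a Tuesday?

Leap years in 2211–2272: 16 of them.
Feb 29 weekday advances by 5 (mod 7) from one leap year to the next four years later (or differs when a century non-leap intervenes).
Leap-day weekdays: 2212:Sat 2216:Thu 2220:Tue✓ 2224:Sun 2228:Fri 2232:Wed 2236:Mon 2240:Sat 2244:Thu 2248:Tue✓ 2252:Sun 2256:Fri 2260:Wed 2264:Mon 2268:Sat 2272:Thu
Tuesday: 2220, 2248 → 2.

2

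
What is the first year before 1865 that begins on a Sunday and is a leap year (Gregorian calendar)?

Jan 1 advances by 2 weekdays after a leap year and by 1 after a common year.
1865: Jan 1 is Sunday.
1864: Friday (leap)
1863: Thursday
1862: Wednesday
1861: Tuesday
1860: Sunday (leap)
1860 begins on a Sunday and is a leap year.

1860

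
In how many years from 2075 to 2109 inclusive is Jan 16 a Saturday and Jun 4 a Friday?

Check each year's weekday for Jan 16 and Jun 4:
  2075: Wed/Tue  2076: Thu/Thu  2077: Sat/Fri ✓  2078: Sun/Sat  2079: Mon/Sun  2080: Tue/Tue  2081: Thu/Wed  2082: Fri/Thu  2083: Sat/Fri ✓  2084: Sun/Sun  2085: Tue/Mon  2086: Wed/Tue  2087: Thu/Wed  2088: Fri/Fri  …(7 more)…  2096: Mon/Mon  2097: Wed/Tue  2098: Thu/Wed  2099: Fri/Thu  2100: Sat/Fri ✓  2101: Sun/Sat  2102: Mon/Sun  2103: Tue/Mon  2104: Wed/Wed  2105: Fri/Thu  2106: Sat/Fri ✓  2107: Sun/Sat  2108: Mon/Mon  2109: Wed/Tue
Both conditions hold in: 2077, 2083, 2094, 2100, 2106 — 5.

5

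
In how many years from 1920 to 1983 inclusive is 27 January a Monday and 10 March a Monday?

6

Check each year's weekday for 27 January and 10 March:
  1920: Tue/Wed  1921: Thu/Thu  1922: Fri/Fri  1923: Sat/Sat  1924: Sun/Mon  1925: Tue/Tue  1926: Wed/Wed  1927: Thu/Thu  1928: Fri/Sat  1929: Sun/Sun  1930: Mon/Mon ✓  1931: Tue/Tue  1932: Wed/Thu  1933: Fri/Fri  …(36 more)…  1970: Tue/Tue  1971: Wed/Wed  1972: Thu/Fri  1973: Sat/Sat  1974: Sun/Sun  1975: Mon/Mon ✓  1976: Tue/Wed  1977: Thu/Thu  1978: Fri/Fri  1979: Sat/Sat  1980: Sun/Mon  1981: Tue/Tue  1982: Wed/Wed  1983: Thu/Thu
Both conditions hold in: 1930, 1941, 1947, 1958, 1969, 1975 — 6.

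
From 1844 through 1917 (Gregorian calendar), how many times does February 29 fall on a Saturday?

Leap years in 1844–1917: 18 of them.
Feb 29 weekday advances by 5 (mod 7) from one leap year to the next four years later (or differs when a century non-leap intervenes).
Leap-day weekdays: 1844:Thu 1848:Tue 1852:Sun 1856:Fri 1860:Wed 1864:Mon 1868:Sat✓ 1872:Thu 1876:Tue 1880:Sun 1884:Fri 1888:Wed 1892:Mon 1896:Sat✓ 1904:Mon 1908:Sat✓ 1912:Thu 1916:Tue
Saturday: 1868, 1896, 1908 → 3.

3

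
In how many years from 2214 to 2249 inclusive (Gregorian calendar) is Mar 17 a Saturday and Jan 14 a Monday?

0

Check each year's weekday for Mar 17 and Jan 14:
  2214: Thu/Fri  2215: Fri/Sat  2216: Sun/Sun  2217: Mon/Tue  2218: Tue/Wed  2219: Wed/Thu  2220: Fri/Fri  2221: Sat/Sun  2222: Sun/Mon  2223: Mon/Tue  2224: Wed/Wed  2225: Thu/Fri  2226: Fri/Sat  2227: Sat/Sun  …(8 more)…  2236: Thu/Thu  2237: Fri/Sat  2238: Sat/Sun  2239: Sun/Mon  2240: Tue/Tue  2241: Wed/Thu  2242: Thu/Fri  2243: Fri/Sat  2244: Sun/Sun  2245: Mon/Tue  2246: Tue/Wed  2247: Wed/Thu  2248: Fri/Fri  2249: Sat/Sun
Both conditions hold in: no year — 0.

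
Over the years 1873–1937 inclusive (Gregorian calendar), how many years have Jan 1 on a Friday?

Track Jan 1's weekday year by year (advancing +1, or +2 across a Feb 29):
  1873: Wed  1874: Thu (+1)  1875: Fri (+1) ✓  1876: Sat (+1)  1877: Mon (+2)
  1878: Tue (+1)  1879: Wed (+1)  1880: Thu (+1)  1881: Sat (+2)  1882: Sun (+1)
  1883: Mon (+1)  1884: Tue (+1)  1885: Thu (+2)  1886: Fri (+1) ✓  … (37 more years) …
  1924: Tue (+1)  1925: Thu (+2)  1926: Fri (+1) ✓  1927: Sat (+1)  1928: Sun (+1)
  1929: Tue (+2)  1930: Wed (+1)  1931: Thu (+1)  1932: Fri (+1) ✓  1933: Sun (+2)
  1934: Mon (+1)  1935: Tue (+1)  1936: Wed (+1)  1937: Fri (+2) ✓
Friday years: 1875, 1886, 1892, 1897, 1904, 1909, 1915, 1926, 1932, 1937 — 10 in total.

10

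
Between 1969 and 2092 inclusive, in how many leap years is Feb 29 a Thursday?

Leap years in 1969–2092: 31 of them.
Feb 29 weekday advances by 5 (mod 7) from one leap year to the next four years later (or differs when a century non-leap intervenes).
Leap-day weekdays: 1972:Tue 1976:Sun 1980:Fri 1984:Wed 1988:Mon 1992:Sat 1996:Thu✓ 2000:Tue 2004:Sun 2008:Fri 2012:Wed 2016:Mon 2020:Sat …(5 more)… 2044:Mon 2048:Sat 2052:Thu✓ 2056:Tue 2060:Sun 2064:Fri 2068:Wed 2072:Mon 2076:Sat 2080:Thu✓ 2084:Tue 2088:Sun 2092:Fri
Thursday: 1996, 2024, 2052, 2080 → 4.

4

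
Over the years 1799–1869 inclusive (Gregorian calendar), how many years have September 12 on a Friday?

Track September 12's weekday year by year (advancing +1, or +2 across a Feb 29):
  1799: Thu  1800: Fri (+1) ✓  1801: Sat (+1)  1802: Sun (+1)  1803: Mon (+1)
  1804: Wed (+2)  1805: Thu (+1)  1806: Fri (+1) ✓  1807: Sat (+1)  1808: Mon (+2)
  1809: Tue (+1)  1810: Wed (+1)  1811: Thu (+1)  1812: Sat (+2)  … (43 more years) …
  1856: Fri (+2) ✓  1857: Sat (+1)  1858: Sun (+1)  1859: Mon (+1)  1860: Wed (+2)
  1861: Thu (+1)  1862: Fri (+1) ✓  1863: Sat (+1)  1864: Mon (+2)  1865: Tue (+1)
  1866: Wed (+1)  1867: Thu (+1)  1868: Sat (+2)  1869: Sun (+1)
Friday years: 1800, 1806, 1817, 1823, 1828, 1834, 1845, 1851, 1856, 1862 — 10 in total.

10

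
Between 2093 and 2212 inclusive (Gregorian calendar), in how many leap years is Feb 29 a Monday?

5

Leap years in 2093–2212: 28 of them.
Feb 29 weekday advances by 5 (mod 7) from one leap year to the next four years later (or differs when a century non-leap intervenes).
Leap-day weekdays: 2096:Wed 2104:Fri 2108:Wed 2112:Mon✓ 2116:Sat 2120:Thu 2124:Tue 2128:Sun 2132:Fri 2136:Wed 2140:Mon✓ 2144:Sat 2148:Thu 2152:Tue 2156:Sun 2160:Fri 2164:Wed 2168:Mon✓ 2172:Sat 2176:Thu 2180:Tue 2184:Sun 2188:Fri 2192:Wed 2196:Mon✓ 2204:Wed 2208:Mon✓ 2212:Sat
Monday: 2112, 2140, 2168, 2196, 2208 → 5.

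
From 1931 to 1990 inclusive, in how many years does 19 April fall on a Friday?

8

Track 19 April's weekday year by year (advancing +1, or +2 across a Feb 29):
  1931: Sun  1932: Tue (+2)  1933: Wed (+1)  1934: Thu (+1)  1935: Fri (+1) ✓
  1936: Sun (+2)  1937: Mon (+1)  1938: Tue (+1)  1939: Wed (+1)  1940: Fri (+2) ✓
  1941: Sat (+1)  1942: Sun (+1)  1943: Mon (+1)  1944: Wed (+2)  … (32 more years) …
  1977: Tue (+1)  1978: Wed (+1)  1979: Thu (+1)  1980: Sat (+2)  1981: Sun (+1)
  1982: Mon (+1)  1983: Tue (+1)  1984: Thu (+2)  1985: Fri (+1) ✓  1986: Sat (+1)
  1987: Sun (+1)  1988: Tue (+2)  1989: Wed (+1)  1990: Thu (+1)
Friday years: 1935, 1940, 1946, 1957, 1963, 1968, 1974, 1985 — 8 in total.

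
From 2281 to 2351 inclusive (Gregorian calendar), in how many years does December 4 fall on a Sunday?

Track December 4's weekday year by year (advancing +1, or +2 across a Feb 29):
  2281: Sun ✓  2282: Mon (+1)  2283: Tue (+1)  2284: Thu (+2)  2285: Fri (+1)
  2286: Sat (+1)  2287: Sun (+1) ✓  2288: Tue (+2)  2289: Wed (+1)  2290: Thu (+1)
  2291: Fri (+1)  2292: Sun (+2) ✓  2293: Mon (+1)  2294: Tue (+1)  … (43 more years) …
  2338: Sun (+1) ✓  2339: Mon (+1)  2340: Wed (+2)  2341: Thu (+1)  2342: Fri (+1)
  2343: Sat (+1)  2344: Mon (+2)  2345: Tue (+1)  2346: Wed (+1)  2347: Thu (+1)
  2348: Sat (+2)  2349: Sun (+1) ✓  2350: Mon (+1)  2351: Tue (+1)
Sunday years: 2281, 2287, 2292, 2298, 2304, 2310, 2321, 2327, 2332, 2338, 2349 — 11 in total.

11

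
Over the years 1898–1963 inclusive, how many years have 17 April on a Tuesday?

Track 17 April's weekday year by year (advancing +1, or +2 across a Feb 29):
  1898: Sun  1899: Mon (+1)  1900: Tue (+1) ✓  1901: Wed (+1)  1902: Thu (+1)
  1903: Fri (+1)  1904: Sun (+2)  1905: Mon (+1)  1906: Tue (+1) ✓  1907: Wed (+1)
  1908: Fri (+2)  1909: Sat (+1)  1910: Sun (+1)  1911: Mon (+1)  … (38 more years) …
  1950: Mon (+1)  1951: Tue (+1) ✓  1952: Thu (+2)  1953: Fri (+1)  1954: Sat (+1)
  1955: Sun (+1)  1956: Tue (+2) ✓  1957: Wed (+1)  1958: Thu (+1)  1959: Fri (+1)
  1960: Sun (+2)  1961: Mon (+1)  1962: Tue (+1) ✓  1963: Wed (+1)
Tuesday years: 1900, 1906, 1917, 1923, 1928, 1934, 1945, 1951, 1956, 1962 — 10 in total.

10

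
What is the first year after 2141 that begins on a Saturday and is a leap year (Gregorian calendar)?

Jan 1 advances by 2 weekdays after a leap year and by 1 after a common year.
2141: Jan 1 is Sunday.
2142: Monday
2143: Tuesday
2144: Wednesday (leap)
2145: Friday
2146: Saturday
2147: Sunday
2148: Monday (leap)
2149: Wednesday
2150: Thursday
2151: Friday
2152: Saturday (leap)
2152 begins on a Saturday and is a leap year.

2152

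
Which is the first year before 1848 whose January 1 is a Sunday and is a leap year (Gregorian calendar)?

1832

Jan 1 advances by 2 weekdays after a leap year and by 1 after a common year.
1848: Jan 1 is Saturday (leap).
1847: Friday
1846: Thursday
1845: Wednesday
1844: Monday (leap)
1843: Sunday
1842: Saturday
1841: Friday
1840: Wednesday (leap)
1839: Tuesday
1838: Monday
1837: Sunday
1836: Friday (leap)
1835: Thursday
1834: Wednesday
1833: Tuesday
1832: Sunday (leap)
1832 begins on a Sunday and is a leap year.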